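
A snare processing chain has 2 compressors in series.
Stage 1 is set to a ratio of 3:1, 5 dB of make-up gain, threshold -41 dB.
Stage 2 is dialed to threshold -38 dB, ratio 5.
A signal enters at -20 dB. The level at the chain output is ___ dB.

-36.2 dB

Stage 1: -20 dB is 21 dB over -41 dB; at 3:1 that becomes 7 dB over, giving -34 dB; +5 dB make-up → -29 dB.
Stage 2: overshoot 9 dB → 9/5 = 1.8 dB → -36.2 dB.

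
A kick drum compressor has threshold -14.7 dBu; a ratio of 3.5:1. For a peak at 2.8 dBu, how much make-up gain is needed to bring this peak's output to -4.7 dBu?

5 dB

Overshoot 17.5 dB → 17.5/3.5 = 5 dB after compression, so the compressed level is -14.7 + 5 = -9.7 dBu.
Make-up = target − compressed = -4.7 − (-9.7) = 5 dB.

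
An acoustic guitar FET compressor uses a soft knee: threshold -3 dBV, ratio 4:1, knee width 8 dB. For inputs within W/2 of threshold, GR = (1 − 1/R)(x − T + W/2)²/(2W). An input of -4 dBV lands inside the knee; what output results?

x − T + W/2 = -4 − (-3) + 4 = 3.
GR = (1 − 1/4) × 3² / 16 = 0.75 × 9 / 16 = 0.421875 dB.
Output = -4 − 0.421875 = -4.421875 dBV.

-4.421875 dBV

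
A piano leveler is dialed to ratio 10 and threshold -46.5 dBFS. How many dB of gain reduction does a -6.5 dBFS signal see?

-6.5 dBFS exceeds the threshold by 40 dB.
After 10:1 compression the overshoot becomes 40/10 = 4 dB.
Gain reduction = 40 − 4 = 36 dB.

36 dB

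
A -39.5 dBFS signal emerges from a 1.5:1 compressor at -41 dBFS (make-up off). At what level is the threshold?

Let T be the threshold. Output overshoot = (input overshoot)/R, so -41 − T = (-39.5 − T)/1.5.
1.5·(-41 − T) = -39.5 − T → 0.5·T = -61.5 − (-39.5) = -22.
T = -22/0.5 = -44 dBFS.

-44 dBFS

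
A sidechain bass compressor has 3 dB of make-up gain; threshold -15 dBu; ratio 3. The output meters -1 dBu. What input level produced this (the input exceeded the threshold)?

18 dBu

Remove make-up: -1 − 3 = -4 dBu.
That's 11 dB above the -15 dBu threshold.
Input overshoot = R × output overshoot = 33 dB → input = -15 + 33 = 18 dBu.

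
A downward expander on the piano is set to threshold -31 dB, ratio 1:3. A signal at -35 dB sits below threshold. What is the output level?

-43 dB

Below threshold, a 1:3 expander applies gain = (3−1)×(T − x) of attenuation.
(3−1) × 4 = 8 dB, so output = -35 − 8 = -43 dB.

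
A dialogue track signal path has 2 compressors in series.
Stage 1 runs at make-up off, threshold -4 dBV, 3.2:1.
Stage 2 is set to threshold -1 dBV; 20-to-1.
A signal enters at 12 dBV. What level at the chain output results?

-0.9 dBV

Stage 1: overshoot 16 dB → 16/3.2 = 5 dB → 1 dBV.
Stage 2: 2 dB above -1 dBV, reduced 20:1 to 0.1 dB above → -0.9 dBV.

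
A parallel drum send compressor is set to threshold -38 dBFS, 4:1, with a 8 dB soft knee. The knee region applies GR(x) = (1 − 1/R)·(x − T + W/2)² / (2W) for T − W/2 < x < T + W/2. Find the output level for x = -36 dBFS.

-37.6875 dBFS

x − T + W/2 = -36 − (-38) + 4 = 6.
GR = (1 − 1/4) × 6² / 16 = 0.75 × 36 / 16 = 1.6875 dB.
Output = -36 − 1.6875 = -37.6875 dBFS.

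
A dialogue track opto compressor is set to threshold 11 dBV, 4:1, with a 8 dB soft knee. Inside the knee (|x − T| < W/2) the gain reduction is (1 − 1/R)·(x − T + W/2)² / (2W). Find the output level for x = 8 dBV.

7.953125 dBV

x − T + W/2 = 8 − 11 + 4 = 1.
GR = (1 − 1/4) × 1² / 16 = 0.75 × 1 / 16 = 0.046875 dB.
Output = 8 − 0.046875 = 7.953125 dBV.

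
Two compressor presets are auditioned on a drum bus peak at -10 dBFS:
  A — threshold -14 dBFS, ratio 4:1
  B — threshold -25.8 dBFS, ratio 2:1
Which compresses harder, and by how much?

A: 4 dB over, compressed to 1 dB over, so 3 dB of GR.
B: 15.8 dB over, compressed to 7.9 dB over, so 7.9 dB of GR.
Difference: 4.9 dB in favour of B.

B, by 4.9 dB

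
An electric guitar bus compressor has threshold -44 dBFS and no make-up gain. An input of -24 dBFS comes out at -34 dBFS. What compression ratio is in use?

Input overshoot = -24 − (-44) = 20 dB; output overshoot = -34 − (-44) = 10 dB.
Ratio = 20 / 10 = 2.

2:1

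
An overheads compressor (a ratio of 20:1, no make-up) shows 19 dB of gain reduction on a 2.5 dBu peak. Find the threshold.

Input is 20 dB above T (since output overshoot × R = input overshoot: (-16.5 − T)·20 = 2.5 − T gives T = -17.5 dBu).
Check: -17.5 + (2.5 − (-17.5))/20 = -17.5 + 1 = -16.5 dBu. ✓

-17.5 dBu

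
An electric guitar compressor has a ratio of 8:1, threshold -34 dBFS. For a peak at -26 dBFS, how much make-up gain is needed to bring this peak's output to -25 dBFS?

The peak compresses to -34 + 8/8 = -33 dBFS.
To reach -25 dBFS requires -25 − (-33) = 8 dB of make-up.

8 dB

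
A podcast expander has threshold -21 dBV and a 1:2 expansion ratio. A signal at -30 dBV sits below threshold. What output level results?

-39 dBV

Undershoot = (-21) − (-30) = 9 dB.
At 1:2, that expands to 18 dB under threshold.
Output = -21 − 18 = -39 dBV.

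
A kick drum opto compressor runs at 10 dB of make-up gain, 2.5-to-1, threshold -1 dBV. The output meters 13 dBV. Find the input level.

Stripping the +10 dB make-up gives 3 dBV at the gain stage.
The compressed level sits 3 − (-1) = 4 dB over threshold.
Input overshoot = R × output overshoot = 10 dB → input = -1 + 10 = 9 dBV.

9 dBV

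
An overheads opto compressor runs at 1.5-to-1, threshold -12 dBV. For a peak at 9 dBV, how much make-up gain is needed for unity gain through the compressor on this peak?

7 dB

Overshoot 21 dB → 21/1.5 = 14 dB after compression, so the compressed level is -12 + 14 = 2 dBV.
Make-up = target − compressed = 9 − 2 = 7 dB.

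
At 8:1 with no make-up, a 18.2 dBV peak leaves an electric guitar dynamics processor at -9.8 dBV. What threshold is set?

-13.8 dBV

Let T be the threshold. Output overshoot = (input overshoot)/R, so -9.8 − T = (18.2 − T)/8.
8·(-9.8 − T) = 18.2 − T → 7·T = -78.4 − 18.2 = -96.6.
T = -96.6/7 = -13.8 dBV.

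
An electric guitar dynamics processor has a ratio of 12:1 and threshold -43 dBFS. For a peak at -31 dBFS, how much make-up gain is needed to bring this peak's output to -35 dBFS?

7 dB

Without make-up, output = threshold + overshoot/12 = -43 + 1 = -42 dBFS.
Gap to target: 7 dB.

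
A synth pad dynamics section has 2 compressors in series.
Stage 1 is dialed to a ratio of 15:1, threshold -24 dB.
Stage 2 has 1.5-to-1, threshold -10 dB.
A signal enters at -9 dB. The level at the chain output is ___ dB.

-23 dB

Stage 1: overshoot 15 dB → 15/15 = 1 dB → -23 dB.
Stage 2: below threshold (-23 ≤ -10); passes unchanged; output -23 dB.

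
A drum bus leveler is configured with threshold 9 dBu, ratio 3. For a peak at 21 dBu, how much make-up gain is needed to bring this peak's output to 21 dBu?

8 dB

Without make-up, output = threshold + overshoot/3 = 9 + 4 = 13 dBu.
Gap to target: 8 dB.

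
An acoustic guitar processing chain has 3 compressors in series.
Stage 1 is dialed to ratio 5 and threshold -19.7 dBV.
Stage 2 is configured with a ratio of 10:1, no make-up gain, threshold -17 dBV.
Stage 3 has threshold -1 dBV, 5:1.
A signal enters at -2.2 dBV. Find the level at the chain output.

-16.92 dBV

Stage 1: 17.5 dB above -19.7 dBV, reduced 5:1 to 3.5 dB above → -16.2 dBV.
Stage 2: overshoot 0.8 dB → 0.8/10 = 0.08 dB → -16.92 dBV.
Stage 3: -16.92 dBV is at or below the -1 dBV threshold — no compression; output -16.92 dBV.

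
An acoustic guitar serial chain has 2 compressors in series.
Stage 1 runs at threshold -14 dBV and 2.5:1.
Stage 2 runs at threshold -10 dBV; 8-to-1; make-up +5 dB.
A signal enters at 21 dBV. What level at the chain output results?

-3.75 dBV

Stage 1: overshoot 35 dB → 35/2.5 = 14 dB → 0 dBV.
Stage 2: overshoot 10 dB → 10/8 = 1.25 dB → -8.75 dBV; +5 dB make-up → -3.75 dBV.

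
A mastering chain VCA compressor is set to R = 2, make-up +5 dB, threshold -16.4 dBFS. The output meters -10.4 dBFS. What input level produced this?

Stripping the +5 dB make-up gives -15.4 dBFS at the gain stage.
The compressed level sits -15.4 − (-16.4) = 1 dB over threshold.
Input overshoot = R × output overshoot = 2 dB → input = -16.4 + 2 = -14.4 dBFS.

-14.4 dBFS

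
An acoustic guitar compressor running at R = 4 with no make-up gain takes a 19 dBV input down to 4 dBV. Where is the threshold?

Let T be the threshold. Output overshoot = (input overshoot)/R, so 4 − T = (19 − T)/4.
4·(4 − T) = 19 − T → 3·T = 16 − 19 = -3.
T = -3/3 = -1 dBV.

-1 dBV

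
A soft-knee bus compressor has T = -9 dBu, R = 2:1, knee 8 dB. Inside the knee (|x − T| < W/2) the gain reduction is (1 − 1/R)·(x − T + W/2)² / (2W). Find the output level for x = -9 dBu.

-9.5 dBu

x − T + W/2 = -9 − (-9) + 4 = 4.
GR = (1 − 1/2) × 4² / 16 = 0.5 × 16 / 16 = 0.5 dB.
Output = -9 − 0.5 = -9.5 dBu.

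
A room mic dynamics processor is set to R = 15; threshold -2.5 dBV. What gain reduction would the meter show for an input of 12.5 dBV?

14 dB

12.5 dBV exceeds the threshold by 15 dB.
A 15:1 ratio leaves 1 dB of that excess.
GR = overshoot in − overshoot out = 15 − 1 = 14 dB.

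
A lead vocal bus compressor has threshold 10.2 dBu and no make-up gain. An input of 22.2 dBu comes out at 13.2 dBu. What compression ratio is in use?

Input overshoot = 22.2 − 10.2 = 12 dB; output overshoot = 13.2 − 10.2 = 3 dB.
Ratio = 12 / 3 = 4.

4:1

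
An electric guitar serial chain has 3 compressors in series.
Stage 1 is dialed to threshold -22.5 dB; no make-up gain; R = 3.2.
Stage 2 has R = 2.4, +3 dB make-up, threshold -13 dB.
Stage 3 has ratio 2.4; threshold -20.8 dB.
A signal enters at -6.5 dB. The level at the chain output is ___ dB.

Stage 1: overshoot 16 dB → 16/3.2 = 5 dB → -17.5 dB.
Stage 2: -17.5 dB ≤ -13 dB, so stage 2 doesn't engage; make-up brings it to -14.5 dB.
Stage 3: overshoot 6.3 dB → 6.3/2.4 = 2.625 dB → -18.175 dB.

-18.175 dB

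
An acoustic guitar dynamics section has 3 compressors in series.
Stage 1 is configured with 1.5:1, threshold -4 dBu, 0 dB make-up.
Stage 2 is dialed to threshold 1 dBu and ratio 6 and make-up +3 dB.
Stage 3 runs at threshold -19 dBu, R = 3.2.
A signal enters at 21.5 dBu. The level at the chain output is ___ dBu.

Stage 1: overshoot 25.5 dB → 25.5/1.5 = 17 dB → 13 dBu.
Stage 2: overshoot 12 dB → 12/6 = 2 dB → 3 dBu; +3 dB make-up → 6 dBu.
Stage 3: 6 dBu is 25 dB over -19 dBu; at 3.2:1 that becomes 7.8125 dB over, giving -11.1875 dBu.

-11.1875 dBu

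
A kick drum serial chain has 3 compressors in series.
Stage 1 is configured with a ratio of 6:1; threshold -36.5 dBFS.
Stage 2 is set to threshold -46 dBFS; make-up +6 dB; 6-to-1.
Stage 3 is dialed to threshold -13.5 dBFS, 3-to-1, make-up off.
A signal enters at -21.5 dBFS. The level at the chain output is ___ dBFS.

Stage 1: 15 dB above -36.5 dBFS, reduced 6:1 to 2.5 dB above → -34 dBFS.
Stage 2: 12 dB above -46 dBFS, reduced 6:1 to 2 dB above → -44 dBFS; +6 dB make-up → -38 dBFS.
Stage 3: below threshold (-38 ≤ -13.5); passes unchanged; output -38 dBFS.

-38 dBFS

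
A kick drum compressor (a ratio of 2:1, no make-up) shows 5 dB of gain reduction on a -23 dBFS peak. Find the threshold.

Input is 10 dB above T (since output overshoot × R = input overshoot: (-28 − T)·2 = -23 − T gives T = -33 dBFS).
Check: -33 + (-23 − (-33))/2 = -33 + 5 = -28 dBFS. ✓

-33 dBFS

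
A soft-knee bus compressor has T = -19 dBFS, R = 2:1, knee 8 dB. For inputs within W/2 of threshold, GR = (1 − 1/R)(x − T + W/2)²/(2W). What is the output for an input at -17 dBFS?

x − T + W/2 = -17 − (-19) + 4 = 6.
GR = (1 − 1/2) × 6² / 16 = 0.5 × 36 / 16 = 1.125 dB.
Output = -17 − 1.125 = -18.125 dBFS.

-18.125 dBFS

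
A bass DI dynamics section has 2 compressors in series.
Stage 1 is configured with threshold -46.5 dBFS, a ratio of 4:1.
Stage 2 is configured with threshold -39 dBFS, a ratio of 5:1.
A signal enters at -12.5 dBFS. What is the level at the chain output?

Stage 1: 34 dB above -46.5 dBFS, reduced 4:1 to 8.5 dB above → -38 dBFS.
Stage 2: 1 dB above -39 dBFS, reduced 5:1 to 0.2 dB above → -38.8 dBFS.

-38.8 dBFS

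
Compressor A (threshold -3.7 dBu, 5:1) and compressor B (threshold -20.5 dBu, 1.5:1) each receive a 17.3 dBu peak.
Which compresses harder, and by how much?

A, by 4.2 dB

A: GR = 21 − 21/5 = 16.8 dB.
B: GR = 37.8 − 37.8/1.5 = 12.6 dB.
Difference: 4.2 dB in favour of A.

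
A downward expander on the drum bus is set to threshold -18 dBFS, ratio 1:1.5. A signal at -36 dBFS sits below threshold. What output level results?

Undershoot = (-18) − (-36) = 18 dB.
At 1:1.5, that expands to 27 dB under threshold.
Output = -18 − 27 = -45 dBFS.

-45 dBFS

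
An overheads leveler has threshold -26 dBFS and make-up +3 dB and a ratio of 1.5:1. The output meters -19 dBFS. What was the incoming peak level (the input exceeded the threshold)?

Stripping the +3 dB make-up gives -22 dBFS at the gain stage.
That's 4 dB above the -26 dBFS threshold.
Undo the ratio: input overshoot = 4 × 1.5 = 6 dB, giving input = -20 dBFS.

-20 dBFS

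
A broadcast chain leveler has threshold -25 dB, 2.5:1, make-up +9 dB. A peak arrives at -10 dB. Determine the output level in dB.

-10 dB

Overshoot: -10 − (-25) = 15 dB.
The 15 dB excess becomes 6 dB after 2.5:1 reduction.
Output = -25 + 6 = -19 dB; make-up adds 9 dB, giving -10 dB.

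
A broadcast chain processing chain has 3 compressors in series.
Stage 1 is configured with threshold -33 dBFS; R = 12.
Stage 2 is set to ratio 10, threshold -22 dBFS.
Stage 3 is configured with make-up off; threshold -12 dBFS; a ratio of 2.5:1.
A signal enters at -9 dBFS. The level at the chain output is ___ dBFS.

-31 dBFS

Stage 1: 24 dB above -33 dBFS, reduced 12:1 to 2 dB above → -31 dBFS.
Stage 2: below threshold (-31 ≤ -22); passes unchanged; output -31 dBFS.
Stage 3: below threshold (-31 ≤ -12); passes unchanged; output -31 dBFS.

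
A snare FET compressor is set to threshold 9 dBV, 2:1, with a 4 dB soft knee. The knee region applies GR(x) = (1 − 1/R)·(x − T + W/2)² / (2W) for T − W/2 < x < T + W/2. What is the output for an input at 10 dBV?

x − T + W/2 = 10 − 9 + 2 = 3.
GR = (1 − 1/2) × 3² / 8 = 0.5 × 9 / 8 = 0.5625 dB.
Output = 10 − 0.5625 = 9.4375 dBV.

9.4375 dBV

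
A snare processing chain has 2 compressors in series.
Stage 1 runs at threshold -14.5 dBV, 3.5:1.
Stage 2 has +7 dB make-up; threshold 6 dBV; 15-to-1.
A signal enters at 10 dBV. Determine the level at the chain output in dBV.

-0.5 dBV

Stage 1: 10 dBV is 24.5 dB over -14.5 dBV; at 3.5:1 that becomes 7 dB over, giving -7.5 dBV.
Stage 2: -7.5 dBV is at or below the 6 dBV threshold — no compression; make-up brings it to -0.5 dBV.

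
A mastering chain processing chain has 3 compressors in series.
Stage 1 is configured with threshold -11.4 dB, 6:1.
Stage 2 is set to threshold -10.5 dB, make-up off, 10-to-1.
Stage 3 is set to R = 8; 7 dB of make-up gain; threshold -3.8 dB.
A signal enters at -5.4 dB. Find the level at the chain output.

-3.49 dB

Stage 1: 6 dB above -11.4 dB, reduced 6:1 to 1 dB above → -10.4 dB.
Stage 2: -10.4 dB is 0.1 dB over -10.5 dB; at 10:1 that becomes 0.01 dB over, giving -10.49 dB.
Stage 3: below threshold (-10.49 ≤ -3.8); passes unchanged; make-up brings it to -3.49 dB.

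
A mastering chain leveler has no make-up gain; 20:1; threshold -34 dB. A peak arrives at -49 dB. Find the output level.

-49 dB is 15 dB below the -34 dB threshold, so no gain reduction is applied.
Output = input = -49 dB.

-49 dB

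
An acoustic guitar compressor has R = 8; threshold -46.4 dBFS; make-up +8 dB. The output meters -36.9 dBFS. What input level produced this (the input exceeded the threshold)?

-34.4 dBFS

Stripping the +8 dB make-up gives -44.9 dBFS at the gain stage.
That's 1.5 dB above the -46.4 dBFS threshold.
Input overshoot = R × output overshoot = 12 dB → input = -46.4 + 12 = -34.4 dBFS.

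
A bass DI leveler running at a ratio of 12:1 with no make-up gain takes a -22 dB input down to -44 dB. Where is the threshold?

Let T be the threshold. Output overshoot = (input overshoot)/R, so -44 − T = (-22 − T)/12.
12·(-44 − T) = -22 − T → 11·T = -528 − (-22) = -506.
T = -506/11 = -46 dB.

-46 dB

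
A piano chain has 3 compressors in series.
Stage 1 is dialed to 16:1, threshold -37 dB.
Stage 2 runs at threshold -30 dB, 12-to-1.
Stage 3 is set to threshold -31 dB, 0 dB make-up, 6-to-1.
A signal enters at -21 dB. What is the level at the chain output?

Stage 1: 16 dB above -37 dB, reduced 16:1 to 1 dB above → -36 dB.
Stage 2: -36 dB is at or below the -30 dB threshold — no compression; output -36 dB.
Stage 3: below threshold (-36 ≤ -31); passes unchanged; output -36 dB.

-36 dB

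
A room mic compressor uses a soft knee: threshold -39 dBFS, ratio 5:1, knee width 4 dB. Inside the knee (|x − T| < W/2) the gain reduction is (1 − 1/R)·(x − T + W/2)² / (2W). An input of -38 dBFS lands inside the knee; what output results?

x − T + W/2 = -38 − (-39) + 2 = 3.
GR = (1 − 1/5) × 3² / 8 = 0.8 × 9 / 8 = 0.9 dB.
Output = -38 − 0.9 = -38.9 dBFS.

-38.9 dBFS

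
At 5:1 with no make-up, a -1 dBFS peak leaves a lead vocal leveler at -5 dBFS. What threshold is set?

-6 dBFS

Gain reduction = -1 − (-5) = 4 dB; output overshoot = GR / (R − 1) = 4 / 4 = 1 dB.
Threshold = output − output overshoot = -5 − 1 = -6 dBFS.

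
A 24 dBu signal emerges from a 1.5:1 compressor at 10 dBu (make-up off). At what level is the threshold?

-18 dBu

Gain reduction = 24 − 10 = 14 dB; output overshoot = GR / (R − 1) = 14 / 0.5 = 28 dB.
Threshold = output − output overshoot = 10 − 28 = -18 dBu.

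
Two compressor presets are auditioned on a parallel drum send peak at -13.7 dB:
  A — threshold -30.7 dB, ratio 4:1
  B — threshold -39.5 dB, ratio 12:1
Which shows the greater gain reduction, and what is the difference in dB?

B, by 10.9 dB

A: GR = 17 − 17/4 = 12.75 dB.
B: GR = 25.8 − 25.8/12 = 23.65 dB.
B reduces 10.9 dB more.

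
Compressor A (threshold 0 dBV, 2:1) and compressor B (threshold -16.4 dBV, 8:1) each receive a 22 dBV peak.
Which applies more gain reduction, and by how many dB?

B, by 22.6 dB

A: 22 dB over, compressed to 11 dB over, so 11 dB of GR.
B: 38.4 dB over, compressed to 4.8 dB over, so 33.6 dB of GR.
B applies 22.6 dB more gain reduction.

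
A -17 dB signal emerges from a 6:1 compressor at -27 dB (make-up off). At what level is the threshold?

-29 dB

Gain reduction = -17 − (-27) = 10 dB; output overshoot = GR / (R − 1) = 10 / 5 = 2 dB.
Threshold = output − output overshoot = -27 − 2 = -29 dB.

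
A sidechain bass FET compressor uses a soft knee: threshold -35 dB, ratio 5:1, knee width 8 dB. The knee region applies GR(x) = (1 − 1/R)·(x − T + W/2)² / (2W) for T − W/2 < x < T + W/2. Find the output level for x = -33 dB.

-34.8 dB

x − T + W/2 = -33 − (-35) + 4 = 6.
GR = (1 − 1/5) × 6² / 16 = 0.8 × 36 / 16 = 1.8 dB.
Output = -33 − 1.8 = -34.8 dB.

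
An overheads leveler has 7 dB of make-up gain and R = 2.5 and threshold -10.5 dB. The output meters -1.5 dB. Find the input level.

-5.5 dB

Remove make-up: -1.5 − 7 = -8.5 dB.
That's 2 dB above the -10.5 dB threshold.
Before 2.5:1 compression the overshoot was 2 × 2.5 = 5 dB, so input = -10.5 + 5 = -5.5 dB.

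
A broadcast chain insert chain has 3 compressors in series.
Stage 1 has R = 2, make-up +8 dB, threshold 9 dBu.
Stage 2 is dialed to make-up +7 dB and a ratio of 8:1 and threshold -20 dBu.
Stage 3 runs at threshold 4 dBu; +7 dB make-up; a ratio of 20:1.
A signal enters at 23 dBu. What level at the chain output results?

-0.5 dBu

Stage 1: 23 dBu is 14 dB over 9 dBu; at 2:1 that becomes 7 dB over, giving 16 dBu; +8 dB make-up → 24 dBu.
Stage 2: overshoot 44 dB → 44/8 = 5.5 dB → -14.5 dBu; +7 dB make-up → -7.5 dBu.
Stage 3: -7.5 dBu ≤ 4 dBu, so stage 3 doesn't engage; make-up brings it to -0.5 dBu.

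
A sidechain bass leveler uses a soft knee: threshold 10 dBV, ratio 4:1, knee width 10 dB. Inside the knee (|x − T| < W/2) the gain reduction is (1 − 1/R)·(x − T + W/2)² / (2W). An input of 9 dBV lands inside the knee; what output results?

x − T + W/2 = 9 − 10 + 5 = 4.
GR = (1 − 1/4) × 4² / 20 = 0.75 × 16 / 20 = 0.6 dB.
Output = 9 − 0.6 = 8.4 dBV.

8.4 dBV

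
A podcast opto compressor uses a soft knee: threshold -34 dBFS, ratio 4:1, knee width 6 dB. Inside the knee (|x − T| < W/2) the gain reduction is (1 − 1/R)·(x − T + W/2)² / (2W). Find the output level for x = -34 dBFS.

x − T + W/2 = -34 − (-34) + 3 = 3.
GR = (1 − 1/4) × 3² / 12 = 0.75 × 9 / 12 = 0.5625 dB.
Output = -34 − 0.5625 = -34.5625 dBFS.

-34.5625 dBFS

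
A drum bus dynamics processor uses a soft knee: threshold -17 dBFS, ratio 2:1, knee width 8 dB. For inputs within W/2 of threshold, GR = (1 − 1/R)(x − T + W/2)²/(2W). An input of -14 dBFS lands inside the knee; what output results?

x − T + W/2 = -14 − (-17) + 4 = 7.
GR = (1 − 1/2) × 7² / 16 = 0.5 × 49 / 16 = 1.53125 dB.
Output = -14 − 1.53125 = -15.53125 dBFS.

-15.53125 dBFS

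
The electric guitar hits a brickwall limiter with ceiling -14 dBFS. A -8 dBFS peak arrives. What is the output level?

-14 dBFS

The limiter clamps the peak to its -14 dBFS ceiling.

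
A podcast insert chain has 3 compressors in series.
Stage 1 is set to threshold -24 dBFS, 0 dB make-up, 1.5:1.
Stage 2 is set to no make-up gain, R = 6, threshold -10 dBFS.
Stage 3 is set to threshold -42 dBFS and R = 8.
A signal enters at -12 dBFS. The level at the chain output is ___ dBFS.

Stage 1: -12 dBFS is 12 dB over -24 dBFS; at 1.5:1 that becomes 8 dB over, giving -16 dBFS.
Stage 2: below threshold (-16 ≤ -10); passes unchanged; output -16 dBFS.
Stage 3: 26 dB above -42 dBFS, reduced 8:1 to 3.25 dB above → -38.75 dBFS.

-38.75 dBFS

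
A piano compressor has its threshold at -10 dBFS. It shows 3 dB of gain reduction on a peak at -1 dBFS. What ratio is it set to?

1.5:1

Input overshoot = -1 − (-10) = 9 dB.
Output overshoot = 9 − 3 = 6 dB.
Ratio = input overshoot / output overshoot = 9 / 6 = 1.5.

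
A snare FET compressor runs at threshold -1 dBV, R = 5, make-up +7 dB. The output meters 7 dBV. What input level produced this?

Remove make-up: 7 − 7 = 0 dBV.
That's 1 dB above the -1 dBV threshold.
Input overshoot = R × output overshoot = 5 dB → input = -1 + 5 = 4 dBV.

4 dBV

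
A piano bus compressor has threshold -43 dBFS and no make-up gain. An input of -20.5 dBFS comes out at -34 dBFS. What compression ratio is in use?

Input overshoot = -20.5 − (-43) = 22.5 dB; output overshoot = -34 − (-43) = 9 dB.
Ratio = 22.5 / 9 = 2.5.

2.5:1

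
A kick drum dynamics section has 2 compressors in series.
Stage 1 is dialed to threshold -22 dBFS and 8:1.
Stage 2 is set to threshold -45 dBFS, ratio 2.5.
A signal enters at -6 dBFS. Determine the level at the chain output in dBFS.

Stage 1: -6 dBFS is 16 dB over -22 dBFS; at 8:1 that becomes 2 dB over, giving -20 dBFS.
Stage 2: overshoot 25 dB → 25/2.5 = 10 dB → -35 dBFS.

-35 dBFS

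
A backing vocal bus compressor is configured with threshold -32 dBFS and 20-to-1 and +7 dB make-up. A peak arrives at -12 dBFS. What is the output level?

-24 dBFS

-12 dBFS sits 20 dB over threshold.
At 20:1 the overshoot is divided by 20, leaving 1 dB above threshold.
So the level is -32 + 1 = -31 dBFS; make-up adds 7 dB, giving -24 dBFS.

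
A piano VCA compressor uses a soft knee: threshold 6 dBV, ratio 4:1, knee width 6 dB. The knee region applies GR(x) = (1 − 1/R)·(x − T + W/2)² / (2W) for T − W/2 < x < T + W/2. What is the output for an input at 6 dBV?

5.4375 dBV

x − T + W/2 = 6 − 6 + 3 = 3.
GR = (1 − 1/4) × 3² / 12 = 0.75 × 9 / 12 = 0.5625 dB.
Output = 6 − 0.5625 = 5.4375 dBV.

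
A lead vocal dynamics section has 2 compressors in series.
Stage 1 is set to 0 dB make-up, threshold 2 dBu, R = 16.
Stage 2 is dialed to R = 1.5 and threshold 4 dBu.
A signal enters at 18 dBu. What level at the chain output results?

Stage 1: 16 dB above 2 dBu, reduced 16:1 to 1 dB above → 3 dBu.
Stage 2: 3 dBu is at or below the 4 dBu threshold — no compression; output 3 dBu.

3 dBu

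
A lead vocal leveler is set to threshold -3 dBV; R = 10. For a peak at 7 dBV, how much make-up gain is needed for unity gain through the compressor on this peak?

Without make-up, output = threshold + overshoot/10 = -3 + 1 = -2 dBV.
Gap to target: 9 dB.

9 dB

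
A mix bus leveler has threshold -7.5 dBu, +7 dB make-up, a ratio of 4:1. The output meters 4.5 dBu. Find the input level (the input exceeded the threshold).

12.5 dBu

Stripping the +7 dB make-up gives -2.5 dBu at the gain stage.
Post-compression overshoot = -2.5 − (-7.5) = 5 dB.
Undo the ratio: input overshoot = 5 × 4 = 20 dB, giving input = 12.5 dBu.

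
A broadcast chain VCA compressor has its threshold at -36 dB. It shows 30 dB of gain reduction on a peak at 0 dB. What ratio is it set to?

Input overshoot = 0 − (-36) = 36 dB.
Output overshoot = 36 − 30 = 6 dB.
Ratio = input overshoot / output overshoot = 36 / 6 = 6.

6:1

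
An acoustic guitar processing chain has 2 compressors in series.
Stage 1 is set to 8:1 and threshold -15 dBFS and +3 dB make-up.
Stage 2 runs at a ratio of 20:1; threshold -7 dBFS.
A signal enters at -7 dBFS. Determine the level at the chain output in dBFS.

Stage 1: overshoot 8 dB → 8/8 = 1 dB → -14 dBFS; +3 dB make-up → -11 dBFS.
Stage 2: -11 dBFS ≤ -7 dBFS, so stage 2 doesn't engage; output -11 dBFS.

-11 dBFS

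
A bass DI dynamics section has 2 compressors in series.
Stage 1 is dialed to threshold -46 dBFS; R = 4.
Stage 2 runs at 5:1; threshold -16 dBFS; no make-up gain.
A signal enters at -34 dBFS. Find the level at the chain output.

-43 dBFS

Stage 1: overshoot 12 dB → 12/4 = 3 dB → -43 dBFS.
Stage 2: -43 dBFS is at or below the -16 dBFS threshold — no compression; output -43 dBFS.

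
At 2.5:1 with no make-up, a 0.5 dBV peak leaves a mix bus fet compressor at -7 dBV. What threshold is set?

-12 dBV

Input is 12.5 dB above T (since output overshoot × R = input overshoot: (-7 − T)·2.5 = 0.5 − T gives T = -12 dBV).
Check: -12 + (0.5 − (-12))/2.5 = -12 + 5 = -7 dBV. ✓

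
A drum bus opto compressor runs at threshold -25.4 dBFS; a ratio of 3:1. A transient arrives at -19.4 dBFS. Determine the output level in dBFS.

-19.4 dBFS sits 6 dB over threshold.
At 3:1 the overshoot is divided by 3, leaving 2 dB above threshold.
That puts the output at -23.4 dBFS.

-23.4 dBFS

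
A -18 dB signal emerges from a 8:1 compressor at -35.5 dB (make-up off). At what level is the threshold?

Gain reduction = -18 − (-35.5) = 17.5 dB; output overshoot = GR / (R − 1) = 17.5 / 7 = 2.5 dB.
Threshold = output − output overshoot = -35.5 − 2.5 = -38 dB.

-38 dB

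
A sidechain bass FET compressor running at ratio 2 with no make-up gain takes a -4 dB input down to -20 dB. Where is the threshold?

-36 dB

Let T be the threshold. Output overshoot = (input overshoot)/R, so -20 − T = (-4 − T)/2.
2·(-20 − T) = -4 − T → 1·T = -40 − (-4) = -36.
T = -36/1 = -36 dB.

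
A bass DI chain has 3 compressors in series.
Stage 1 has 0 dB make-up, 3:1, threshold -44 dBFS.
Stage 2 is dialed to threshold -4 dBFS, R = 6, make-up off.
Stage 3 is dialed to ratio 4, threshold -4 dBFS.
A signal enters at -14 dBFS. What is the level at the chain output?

Stage 1: 30 dB above -44 dBFS, reduced 3:1 to 10 dB above → -34 dBFS.
Stage 2: -34 dBFS is at or below the -4 dBFS threshold — no compression; output -34 dBFS.
Stage 3: below threshold (-34 ≤ -4); passes unchanged; output -34 dBFS.

-34 dBFS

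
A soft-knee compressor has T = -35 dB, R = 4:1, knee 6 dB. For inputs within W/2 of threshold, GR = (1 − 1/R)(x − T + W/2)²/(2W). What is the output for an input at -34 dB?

x − T + W/2 = -34 − (-35) + 3 = 4.
GR = (1 − 1/4) × 4² / 12 = 0.75 × 16 / 12 = 1 dB.
Output = -34 − 1 = -35 dB.

-35 dB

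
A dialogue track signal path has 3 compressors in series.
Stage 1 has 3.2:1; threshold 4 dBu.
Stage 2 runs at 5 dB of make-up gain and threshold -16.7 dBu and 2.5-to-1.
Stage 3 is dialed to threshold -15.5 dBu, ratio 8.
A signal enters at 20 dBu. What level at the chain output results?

-13.74 dBu

Stage 1: overshoot 16 dB → 16/3.2 = 5 dB → 9 dBu.
Stage 2: 9 dBu is 25.7 dB over -16.7 dBu; at 2.5:1 that becomes 10.28 dB over, giving -6.42 dBu; +5 dB make-up → -1.42 dBu.
Stage 3: -1.42 dBu is 14.08 dB over -15.5 dBu; at 8:1 that becomes 1.76 dB over, giving -13.74 dBu.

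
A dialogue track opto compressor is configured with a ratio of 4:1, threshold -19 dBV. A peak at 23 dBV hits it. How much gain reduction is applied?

23 dBV exceeds the threshold by 42 dB.
A 4:1 ratio leaves 10.5 dB of that excess.
Gain reduction = 42 − 10.5 = 31.5 dB.

31.5 dB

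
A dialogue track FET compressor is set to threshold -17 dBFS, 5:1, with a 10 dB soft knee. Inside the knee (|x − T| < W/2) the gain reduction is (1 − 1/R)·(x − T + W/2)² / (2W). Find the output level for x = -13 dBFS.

x − T + W/2 = -13 − (-17) + 5 = 9.
GR = (1 − 1/5) × 9² / 20 = 0.8 × 81 / 20 = 3.24 dB.
Output = -13 − 3.24 = -16.24 dBFS.

-16.24 dBFS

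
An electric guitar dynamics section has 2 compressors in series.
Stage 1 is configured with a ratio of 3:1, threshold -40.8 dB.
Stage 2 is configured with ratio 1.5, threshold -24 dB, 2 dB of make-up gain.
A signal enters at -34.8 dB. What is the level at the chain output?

Stage 1: 6 dB above -40.8 dB, reduced 3:1 to 2 dB above → -38.8 dB.
Stage 2: -38.8 dB is at or below the -24 dB threshold — no compression; make-up brings it to -36.8 dB.

-36.8 dB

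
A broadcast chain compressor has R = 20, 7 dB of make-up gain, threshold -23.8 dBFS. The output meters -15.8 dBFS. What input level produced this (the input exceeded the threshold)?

-3.8 dBFS

Stripping the +7 dB make-up gives -22.8 dBFS at the gain stage.
The compressed level sits -22.8 − (-23.8) = 1 dB over threshold.
Undo the ratio: input overshoot = 1 × 20 = 20 dB, giving input = -3.8 dBFS.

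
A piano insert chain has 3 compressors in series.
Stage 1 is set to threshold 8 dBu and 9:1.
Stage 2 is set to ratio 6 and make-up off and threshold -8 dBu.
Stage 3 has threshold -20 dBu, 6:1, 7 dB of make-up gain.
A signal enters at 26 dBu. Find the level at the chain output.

-10.5 dBu

Stage 1: 26 dBu is 18 dB over 8 dBu; at 9:1 that becomes 2 dB over, giving 10 dBu.
Stage 2: overshoot 18 dB → 18/6 = 3 dB → -5 dBu.
Stage 3: 15 dB above -20 dBu, reduced 6:1 to 2.5 dB above → -17.5 dBu; +7 dB make-up → -10.5 dBu.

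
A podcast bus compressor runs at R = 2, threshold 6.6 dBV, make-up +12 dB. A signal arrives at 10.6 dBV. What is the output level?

10.6 dBV sits 4 dB over threshold.
The 4 dB excess becomes 2 dB after 2:1 reduction.
Output = 6.6 + 2 = 8.6 dBV; make-up adds 12 dB, giving 20.6 dBV.

20.6 dBV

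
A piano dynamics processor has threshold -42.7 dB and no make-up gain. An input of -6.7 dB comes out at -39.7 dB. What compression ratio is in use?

12:1

Input overshoot = -6.7 − (-42.7) = 36 dB; output overshoot = -39.7 − (-42.7) = 3 dB.
Ratio = 36 / 3 = 12.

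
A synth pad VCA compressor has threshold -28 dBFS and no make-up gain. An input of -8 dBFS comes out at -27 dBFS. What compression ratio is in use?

Input overshoot = -8 − (-28) = 20 dB; output overshoot = -27 − (-28) = 1 dB.
Ratio = 20 / 1 = 20.

20:1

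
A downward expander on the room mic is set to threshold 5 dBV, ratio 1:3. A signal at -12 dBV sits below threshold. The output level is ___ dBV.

Undershoot = 5 − (-12) = 17 dB.
At 1:3, that expands to 51 dB under threshold.
Output = 5 − 51 = -46 dBV.

-46 dBV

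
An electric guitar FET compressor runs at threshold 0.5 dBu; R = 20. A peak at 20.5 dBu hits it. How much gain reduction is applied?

19 dB

Overshoot = 20.5 − 0.5 = 20 dB.
After 20:1 compression the overshoot becomes 20/20 = 1 dB.
So the signal is attenuated by 20 − 1 = 19 dB.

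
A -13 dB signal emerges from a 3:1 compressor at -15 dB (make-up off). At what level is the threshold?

-16 dB

Gain reduction = -13 − (-15) = 2 dB; output overshoot = GR / (R − 1) = 2 / 2 = 1 dB.
Threshold = output − output overshoot = -15 − 1 = -16 dB.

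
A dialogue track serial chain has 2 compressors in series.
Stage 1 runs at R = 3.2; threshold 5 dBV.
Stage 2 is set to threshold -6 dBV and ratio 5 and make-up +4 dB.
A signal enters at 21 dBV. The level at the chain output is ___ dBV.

Stage 1: 21 dBV is 16 dB over 5 dBV; at 3.2:1 that becomes 5 dB over, giving 10 dBV.
Stage 2: 16 dB above -6 dBV, reduced 5:1 to 3.2 dB above → -2.8 dBV; +4 dB make-up → 1.2 dBV.

1.2 dBV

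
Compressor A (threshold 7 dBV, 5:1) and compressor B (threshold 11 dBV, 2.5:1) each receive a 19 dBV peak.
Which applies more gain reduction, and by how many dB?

A, by 4.8 dB

A: overshoot 12 dB → output overshoot 2.4 dB → GR 9.6 dB.
B: overshoot 8 dB → output overshoot 3.2 dB → GR 4.8 dB.
Difference: 4.8 dB in favour of A.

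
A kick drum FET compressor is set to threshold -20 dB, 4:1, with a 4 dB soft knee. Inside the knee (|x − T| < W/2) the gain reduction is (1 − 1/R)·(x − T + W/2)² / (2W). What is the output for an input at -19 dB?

x − T + W/2 = -19 − (-20) + 2 = 3.
GR = (1 − 1/4) × 3² / 8 = 0.75 × 9 / 8 = 0.84375 dB.
Output = -19 − 0.84375 = -19.84375 dB.

-19.84375 dB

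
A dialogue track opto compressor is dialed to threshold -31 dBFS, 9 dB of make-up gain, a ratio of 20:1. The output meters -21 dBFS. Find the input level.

-11 dBFS

Stripping the +9 dB make-up gives -30 dBFS at the gain stage.
Post-compression overshoot = -30 − (-31) = 1 dB.
Input overshoot = R × output overshoot = 20 dB → input = -31 + 20 = -11 dBFS.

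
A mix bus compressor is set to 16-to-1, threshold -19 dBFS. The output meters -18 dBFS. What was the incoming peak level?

That's 1 dB above the -19 dBFS threshold.
Before 16:1 compression the overshoot was 1 × 16 = 16 dB, so input = -19 + 16 = -3 dBFS.

-3 dBFS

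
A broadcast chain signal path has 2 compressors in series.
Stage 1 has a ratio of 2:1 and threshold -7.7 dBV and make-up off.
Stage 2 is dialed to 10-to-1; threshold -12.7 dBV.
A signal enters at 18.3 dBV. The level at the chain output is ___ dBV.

Stage 1: 26 dB above -7.7 dBV, reduced 2:1 to 13 dB above → 5.3 dBV.
Stage 2: overshoot 18 dB → 18/10 = 1.8 dB → -10.9 dBV.

-10.9 dBV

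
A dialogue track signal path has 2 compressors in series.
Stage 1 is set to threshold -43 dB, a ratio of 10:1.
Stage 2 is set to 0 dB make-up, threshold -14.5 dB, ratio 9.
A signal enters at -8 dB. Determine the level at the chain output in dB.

Stage 1: overshoot 35 dB → 35/10 = 3.5 dB → -39.5 dB.
Stage 2: below threshold (-39.5 ≤ -14.5); passes unchanged; output -39.5 dB.

-39.5 dB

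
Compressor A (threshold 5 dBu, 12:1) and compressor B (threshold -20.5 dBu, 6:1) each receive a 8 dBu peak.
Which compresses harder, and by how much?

A: GR = 3 − 3/12 = 2.75 dB.
B: GR = 28.5 − 28.5/6 = 23.75 dB.
Difference: 21 dB in favour of B.

B, by 21 dB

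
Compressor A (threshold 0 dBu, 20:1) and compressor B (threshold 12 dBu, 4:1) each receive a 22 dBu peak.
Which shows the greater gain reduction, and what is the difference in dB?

A, by 13.4 dB

A: GR = 22 − 22/20 = 20.9 dB.
B: GR = 10 − 10/4 = 7.5 dB.
Difference: 13.4 dB in favour of A.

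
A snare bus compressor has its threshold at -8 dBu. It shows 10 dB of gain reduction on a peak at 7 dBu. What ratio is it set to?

Input overshoot = 7 − (-8) = 15 dB.
Output overshoot = 15 − 10 = 5 dB.
Ratio = input overshoot / output overshoot = 15 / 5 = 3.

3:1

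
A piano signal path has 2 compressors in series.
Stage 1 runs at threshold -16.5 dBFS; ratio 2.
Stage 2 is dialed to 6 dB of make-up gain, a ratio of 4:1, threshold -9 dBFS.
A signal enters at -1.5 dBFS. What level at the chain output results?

Stage 1: 15 dB above -16.5 dBFS, reduced 2:1 to 7.5 dB above → -9 dBFS.
Stage 2: -9 dBFS is at or below the -9 dBFS threshold — no compression; make-up brings it to -3 dBFS.

-3 dBFS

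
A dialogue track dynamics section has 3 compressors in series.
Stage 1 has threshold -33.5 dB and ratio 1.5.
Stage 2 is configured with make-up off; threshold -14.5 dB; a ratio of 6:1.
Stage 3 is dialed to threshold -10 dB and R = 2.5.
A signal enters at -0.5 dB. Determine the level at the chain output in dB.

Stage 1: 33 dB above -33.5 dB, reduced 1.5:1 to 22 dB above → -11.5 dB.
Stage 2: 3 dB above -14.5 dB, reduced 6:1 to 0.5 dB above → -14 dB.
Stage 3: -14 dB is at or below the -10 dB threshold — no compression; output -14 dB.

-14 dB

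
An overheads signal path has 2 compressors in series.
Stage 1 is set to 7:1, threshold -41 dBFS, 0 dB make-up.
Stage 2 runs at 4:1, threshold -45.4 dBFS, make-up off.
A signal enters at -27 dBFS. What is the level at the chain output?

Stage 1: overshoot 14 dB → 14/7 = 2 dB → -39 dBFS.
Stage 2: 6.4 dB above -45.4 dBFS, reduced 4:1 to 1.6 dB above → -43.8 dBFS.

-43.8 dBFS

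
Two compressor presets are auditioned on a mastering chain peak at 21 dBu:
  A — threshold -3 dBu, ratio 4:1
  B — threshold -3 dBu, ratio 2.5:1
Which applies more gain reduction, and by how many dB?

A: GR = 24 − 24/4 = 18 dB.
B: GR = 24 − 24/2.5 = 14.4 dB.
A reduces 3.6 dB more.

A, by 3.6 dB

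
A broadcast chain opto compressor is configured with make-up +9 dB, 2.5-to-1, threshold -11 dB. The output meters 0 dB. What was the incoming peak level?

-6 dB

Before make-up, the level was 0 − 9 = -9 dB.
The compressed level sits -9 − (-11) = 2 dB over threshold.
Input overshoot = R × output overshoot = 5 dB → input = -11 + 5 = -6 dB.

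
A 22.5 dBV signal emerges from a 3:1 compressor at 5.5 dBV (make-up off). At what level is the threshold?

Gain reduction = 22.5 − 5.5 = 17 dB; output overshoot = GR / (R − 1) = 17 / 2 = 8.5 dB.
Threshold = output − output overshoot = 5.5 − 8.5 = -3 dBV.

-3 dBV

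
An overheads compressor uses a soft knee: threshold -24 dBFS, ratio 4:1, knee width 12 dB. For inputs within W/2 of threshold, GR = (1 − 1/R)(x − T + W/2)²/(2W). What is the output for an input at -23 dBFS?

x − T + W/2 = -23 − (-24) + 6 = 7.
GR = (1 − 1/4) × 7² / 24 = 0.75 × 49 / 24 = 1.53125 dB.
Output = -23 − 1.53125 = -24.53125 dBFS.

-24.53125 dBFS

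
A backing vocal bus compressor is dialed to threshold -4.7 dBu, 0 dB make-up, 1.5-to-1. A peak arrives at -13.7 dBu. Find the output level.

-13.7 dBu

-13.7 dBu is 9 dB below the -4.7 dBu threshold, so no gain reduction is applied.
Output = input = -13.7 dBu.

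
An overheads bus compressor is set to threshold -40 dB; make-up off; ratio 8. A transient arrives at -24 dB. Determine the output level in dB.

The input is 16 dB above the -40 dB threshold.
The 16 dB excess becomes 2 dB after 8:1 reduction.
Output = -40 + 2 = -38 dB.

-38 dB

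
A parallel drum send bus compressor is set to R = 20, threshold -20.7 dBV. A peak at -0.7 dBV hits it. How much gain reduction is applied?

19 dB

Overshoot = -0.7 − (-20.7) = 20 dB.
A 20:1 ratio leaves 1 dB of that excess.
So the signal is attenuated by 20 − 1 = 19 dB.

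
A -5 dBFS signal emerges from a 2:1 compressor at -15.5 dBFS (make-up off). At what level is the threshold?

-26 dBFS

Let T be the threshold. Output overshoot = (input overshoot)/R, so -15.5 − T = (-5 − T)/2.
2·(-15.5 − T) = -5 − T → 1·T = -31 − (-5) = -26.
T = -26/1 = -26 dBFS.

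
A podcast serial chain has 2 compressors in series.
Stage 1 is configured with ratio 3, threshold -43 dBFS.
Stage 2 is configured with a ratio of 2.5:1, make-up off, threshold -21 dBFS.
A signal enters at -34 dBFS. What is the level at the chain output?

-40 dBFS

Stage 1: -34 dBFS is 9 dB over -43 dBFS; at 3:1 that becomes 3 dB over, giving -40 dBFS.
Stage 2: -40 dBFS is at or below the -21 dBFS threshold — no compression; output -40 dBFS.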